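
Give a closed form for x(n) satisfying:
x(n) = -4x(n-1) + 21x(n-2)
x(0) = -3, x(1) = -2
Characteristic equation: x² + 4x - 21 = 0, which factors as (x - (3))(x - (-7)) = 0.
Roots r₁ = 3, r₂ = -7 (distinct).
General solution: x(n) = A·(3)^n + B·(-7)^n.
From x(0) = -3: A + B = -3.
From x(1) = -2: 3A - 7B = -2.
Solving: A = - \frac{23}{10}, B = - \frac{7}{10}.
So x(n) = - \frac{7 \left(-7\right)^{n}}{10} - \frac{23 \cdot 3^{n}}{10}.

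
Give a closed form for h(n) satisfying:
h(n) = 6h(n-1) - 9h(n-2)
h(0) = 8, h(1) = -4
Characteristic equation: x² - 6x + 9 = 0, which is (x - (3))².
Repeated root r = 3.
General solution: h(n) = (A + Bn)·(3)^n.
From h(0) = 8: A = 8.
From h(1) = -4: (A + B)·(3) = -4 ⇒ B = - \frac{28}{3}.
So h(n) = \left(8 - \frac{28 n}{3}\right) \cdot (3)^n.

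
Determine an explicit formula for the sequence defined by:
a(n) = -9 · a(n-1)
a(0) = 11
Pure geometric recurrence with ratio -9.
By induction a(n) = a(0) · (-9)^n = 11 \left(-9\right)^{n}.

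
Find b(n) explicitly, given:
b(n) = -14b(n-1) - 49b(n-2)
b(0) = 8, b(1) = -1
Characteristic equation: x² + 14x + 49 = 0, which is (x - (-7))².
Repeated root r = -7.
General solution: b(n) = (A + Bn)·(-7)^n.
From b(0) = 8: A = 8.
From b(1) = -1: (A + B)·(-7) = -1 ⇒ B = - \frac{55}{7}.
So b(n) = \left(8 - \frac{55 n}{7}\right) \cdot (-7)^n.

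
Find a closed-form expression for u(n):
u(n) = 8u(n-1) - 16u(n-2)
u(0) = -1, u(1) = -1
Characteristic equation: x² - 8x + 16 = 0, which is (x - (4))².
Repeated root r = 4.
General solution: u(n) = (A + Bn)·(4)^n.
From u(0) = -1: A = -1.
From u(1) = -1: (A + B)·(4) = -1 ⇒ B = \frac{3}{4}.
So u(n) = \left(\frac{3 n}{4} - 1\right) \cdot (4)^n.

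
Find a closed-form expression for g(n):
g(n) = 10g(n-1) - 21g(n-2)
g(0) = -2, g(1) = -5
Characteristic equation: x² - 10x + 21 = 0, which factors as (x - (3))(x - (7)) = 0.
Roots r₁ = 3, r₂ = 7 (distinct).
General solution: g(n) = A·(3)^n + B·(7)^n.
From g(0) = -2: A + B = -2.
From g(1) = -5: 3A + 7B = -5.
Solving: A = - \frac{9}{4}, B = \frac{1}{4}.
So g(n) = - \frac{9 \cdot 3^{n}}{4} + \frac{7^{n}}{4}.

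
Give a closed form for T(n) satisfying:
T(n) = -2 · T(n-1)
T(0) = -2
Pure geometric recurrence with ratio -2.
By induction T(n) = T(0) · (-2)^n = - 2 \left(-2\right)^{n}.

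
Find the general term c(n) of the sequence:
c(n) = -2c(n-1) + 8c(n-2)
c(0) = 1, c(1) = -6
Characteristic equation: x² + 2x - 8 = 0, which factors as (x - (2))(x - (-4)) = 0.
Roots r₁ = 2, r₂ = -4 (distinct).
General solution: c(n) = A·(2)^n + B·(-4)^n.
From c(0) = 1: A + B = 1.
From c(1) = -6: 2A - 4B = -6.
Solving: A = - \frac{1}{3}, B = \frac{4}{3}.
So c(n) = \frac{4 \left(-4\right)^{n}}{3} - \frac{2^{n}}{3}.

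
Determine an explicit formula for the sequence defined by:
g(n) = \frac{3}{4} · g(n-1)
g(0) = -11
Pure geometric recurrence with ratio \frac{3}{4}.
By induction g(n) = g(0) · (\frac{3}{4})^n = - 11 \left(\frac{3}{4}\right)^{n}.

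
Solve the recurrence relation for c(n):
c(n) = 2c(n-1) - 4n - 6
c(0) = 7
First-order linear with linear forcing.
Homogeneous solution: c_h(n) = A·(2)^n.
Try particular c_p(n) = pn + q. Substituting:
  pn + q = 2(p(n-1) + q) - 4n - 6.
Matching the n-coefficient: p = 2p - 4 ⇒ p = 4.
Matching constants: q = -2p + 2q - 6 ⇒ q = 14.
General: c(n) = A·(2)^n + 4 n + 14.
Apply c(0) = 7: A + 14 = 7 ⇒ A = -7.
So c(n) = - 7 \cdot 2^{n} + 4 n + 14.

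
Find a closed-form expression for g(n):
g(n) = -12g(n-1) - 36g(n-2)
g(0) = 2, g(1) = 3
Characteristic equation: x² + 12x + 36 = 0, which is (x - (-6))².
Repeated root r = -6.
General solution: g(n) = (A + Bn)·(-6)^n.
From g(0) = 2: A = 2.
From g(1) = 3: (A + B)·(-6) = 3 ⇒ B = - \frac{5}{2}.
So g(n) = \left(2 - \frac{5 n}{2}\right) \cdot (-6)^n.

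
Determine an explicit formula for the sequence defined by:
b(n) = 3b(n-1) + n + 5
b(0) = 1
First-order linear with linear forcing.
Homogeneous solution: b_h(n) = A·(3)^n.
Try particular b_p(n) = pn + q. Substituting:
  pn + q = 3(p(n-1) + q) + n + 5.
Matching the n-coefficient: p = 3p + 1 ⇒ p = - \frac{1}{2}.
Matching constants: q = -3p + 3q + 5 ⇒ q = - \frac{13}{4}.
General: b(n) = A·(3)^n - \frac{n}{2} - \frac{13}{4}.
Apply b(0) = 1: A - \frac{13}{4} = 1 ⇒ A = \frac{17}{4}.
So b(n) = \frac{17 \cdot 3^{n}}{4} - \frac{n}{2} - \frac{13}{4}.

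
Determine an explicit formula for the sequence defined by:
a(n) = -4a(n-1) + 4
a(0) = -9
First-order linear non-homogeneous.
Homogeneous solution: a_h(n) = A·(-4)^n.
Try constant particular solution a_p = K: K = -4K + 4 ⇒ K = \frac{4}{5}.
General: a(n) = A·(-4)^n + \frac{4}{5}.
Apply a(0) = -9: A + \frac{4}{5} = -9 ⇒ A = - \frac{49}{5}.
So a(n) = \frac{4}{5} - \frac{49 \left(-4\right)^{n}}{5}.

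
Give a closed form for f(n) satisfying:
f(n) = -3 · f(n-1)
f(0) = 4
Pure geometric recurrence with ratio -3.
By induction f(n) = f(0) · (-3)^n = 4 \left(-3\right)^{n}.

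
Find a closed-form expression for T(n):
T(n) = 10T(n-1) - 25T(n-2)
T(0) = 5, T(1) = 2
Characteristic equation: x² - 10x + 25 = 0, which is (x - (5))².
Repeated root r = 5.
General solution: T(n) = (A + Bn)·(5)^n.
From T(0) = 5: A = 5.
From T(1) = 2: (A + B)·(5) = 2 ⇒ B = - \frac{23}{5}.
So T(n) = \left(5 - \frac{23 n}{5}\right) \cdot (5)^n.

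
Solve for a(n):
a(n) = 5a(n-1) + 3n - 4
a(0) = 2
First-order linear with linear forcing.
Homogeneous solution: a_h(n) = A·(5)^n.
Try particular a_p(n) = pn + q. Substituting:
  pn + q = 5(p(n-1) + q) + 3n - 4.
Matching the n-coefficient: p = 5p + 3 ⇒ p = - \frac{3}{4}.
Matching constants: q = -5p + 5q - 4 ⇒ q = \frac{1}{16}.
General: a(n) = A·(5)^n - \frac{3 n}{4} + \frac{1}{16}.
Apply a(0) = 2: A + \frac{1}{16} = 2 ⇒ A = \frac{31}{16}.
So a(n) = \frac{31 \cdot 5^{n}}{16} - \frac{3 n}{4} + \frac{1}{16}.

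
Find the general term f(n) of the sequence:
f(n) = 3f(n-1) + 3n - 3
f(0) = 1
First-order linear with linear forcing.
Homogeneous solution: f_h(n) = A·(3)^n.
Try particular f_p(n) = pn + q. Substituting:
  pn + q = 3(p(n-1) + q) + 3n - 3.
Matching the n-coefficient: p = 3p + 3 ⇒ p = - \frac{3}{2}.
Matching constants: q = -3p + 3q - 3 ⇒ q = - \frac{3}{4}.
General: f(n) = A·(3)^n - \frac{3 n}{2} - \frac{3}{4}.
Apply f(0) = 1: A - \frac{3}{4} = 1 ⇒ A = \frac{7}{4}.
So f(n) = \frac{7 \cdot 3^{n}}{4} - \frac{3 n}{2} - \frac{3}{4}.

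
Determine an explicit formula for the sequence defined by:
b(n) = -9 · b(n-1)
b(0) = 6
Pure geometric recurrence with ratio -9.
By induction b(n) = b(0) · (-9)^n = 6 \left(-9\right)^{n}.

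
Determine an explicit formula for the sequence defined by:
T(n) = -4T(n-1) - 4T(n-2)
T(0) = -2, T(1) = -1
Characteristic equation: x² + 4x + 4 = 0, which is (x - (-2))².
Repeated root r = -2.
General solution: T(n) = (A + Bn)·(-2)^n.
From T(0) = -2: A = -2.
From T(1) = -1: (A + B)·(-2) = -1 ⇒ B = \frac{5}{2}.
So T(n) = \left(\frac{5 n}{2} - 2\right) \cdot (-2)^n.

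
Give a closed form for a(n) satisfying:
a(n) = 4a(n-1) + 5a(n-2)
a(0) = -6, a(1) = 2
Characteristic equation: x² - 4x - 5 = 0, which factors as (x - (5))(x - (-1)) = 0.
Roots r₁ = 5, r₂ = -1 (distinct).
General solution: a(n) = A·(5)^n + B·(-1)^n.
From a(0) = -6: A + B = -6.
From a(1) = 2: 5A - B = 2.
Solving: A = - \frac{2}{3}, B = - \frac{16}{3}.
So a(n) = - \frac{16 \left(-1\right)^{n}}{3} - \frac{2 \cdot 5^{n}}{3}.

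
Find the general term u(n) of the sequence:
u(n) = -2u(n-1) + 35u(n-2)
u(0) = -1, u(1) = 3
Characteristic equation: x² + 2x - 35 = 0, which factors as (x - (5))(x - (-7)) = 0.
Roots r₁ = 5, r₂ = -7 (distinct).
General solution: u(n) = A·(5)^n + B·(-7)^n.
From u(0) = -1: A + B = -1.
From u(1) = 3: 5A - 7B = 3.
Solving: A = - \frac{1}{3}, B = - \frac{2}{3}.
So u(n) = - \frac{2 \left(-7\right)^{n}}{3} - \frac{5^{n}}{3}.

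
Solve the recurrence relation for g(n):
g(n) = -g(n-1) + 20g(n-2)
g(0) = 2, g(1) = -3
Characteristic equation: x² + x - 20 = 0, which factors as (x - (4))(x - (-5)) = 0.
Roots r₁ = 4, r₂ = -5 (distinct).
General solution: g(n) = A·(4)^n + B·(-5)^n.
From g(0) = 2: A + B = 2.
From g(1) = -3: 4A - 5B = -3.
Solving: A = \frac{7}{9}, B = \frac{11}{9}.
So g(n) = \frac{11 \left(-5\right)^{n}}{9} + \frac{7 \cdot 4^{n}}{9}.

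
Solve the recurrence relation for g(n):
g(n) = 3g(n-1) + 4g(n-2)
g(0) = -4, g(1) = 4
Characteristic equation: x² - 3x - 4 = 0, which factors as (x - (-1))(x - (4)) = 0.
Roots r₁ = -1, r₂ = 4 (distinct).
General solution: g(n) = A·(-1)^n + B·(4)^n.
From g(0) = -4: A + B = -4.
From g(1) = 4: -A + 4B = 4.
Solving: A = -4, B = 0.
So g(n) = - 4 \left(-1\right)^{n}.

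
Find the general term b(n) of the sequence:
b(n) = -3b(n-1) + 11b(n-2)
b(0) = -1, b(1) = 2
Characteristic equation: x² + 3x - 11 = 0.
Discriminant Δ = (-3)² + 4·(11) = 53.
Roots r₁,₂ = (-3 ± √53)/2, so r₁ = - \frac{3}{2} + \frac{\sqrt{53}}{2}, r₂ = - \frac{\sqrt{53}}{2} - \frac{3}{2}.
General solution: b(n) = A·r₁^n + B·r₂^n.
From the initial conditions, A + B = -1 and r₁A + r₂B = 2.
Since r₁ - r₂ = √53: A = (2 - (-1)r₂)/√53 = - \frac{1}{2} + \frac{\sqrt{53}}{106}, and B = -1 - A = - \frac{1}{2} - \frac{\sqrt{53}}{106}.
So b(n) = \left(- \frac{1}{2} + \frac{\sqrt{53}}{106}\right)\left(- \frac{3}{2} + \frac{\sqrt{53}}{2}\right)^n + \left(- \frac{1}{2} - \frac{\sqrt{53}}{106}\right)\left(- \frac{\sqrt{53}}{2} - \frac{3}{2}\right)^n.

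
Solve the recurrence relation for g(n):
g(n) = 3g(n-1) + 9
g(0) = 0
First-order linear non-homogeneous.
Homogeneous solution: g_h(n) = A·(3)^n.
Try constant particular solution g_p = K: K = 3K + 9 ⇒ K = - \frac{9}{2}.
General: g(n) = A·(3)^n - \frac{9}{2}.
Apply g(0) = 0: A - \frac{9}{2} = 0 ⇒ A = \frac{9}{2}.
So g(n) = \frac{9 \cdot 3^{n}}{2} - \frac{9}{2}.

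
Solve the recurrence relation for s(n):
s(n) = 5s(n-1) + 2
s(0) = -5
First-order linear non-homogeneous.
Homogeneous solution: s_h(n) = A·(5)^n.
Try constant particular solution s_p = K: K = 5K + 2 ⇒ K = - \frac{1}{2}.
General: s(n) = A·(5)^n - \frac{1}{2}.
Apply s(0) = -5: A - \frac{1}{2} = -5 ⇒ A = - \frac{9}{2}.
So s(n) = - \frac{9 \cdot 5^{n}}{2} - \frac{1}{2}.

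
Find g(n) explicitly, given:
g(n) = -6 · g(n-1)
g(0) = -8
Pure geometric recurrence with ratio -6.
By induction g(n) = g(0) · (-6)^n = - 8 \left(-6\right)^{n}.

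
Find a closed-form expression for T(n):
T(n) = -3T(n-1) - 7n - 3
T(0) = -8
First-order linear with linear forcing.
Homogeneous solution: T_h(n) = A·(-3)^n.
Try particular T_p(n) = pn + q. Substituting:
  pn + q = -3(p(n-1) + q) - 7n - 3.
Matching the n-coefficient: p = -3p - 7 ⇒ p = - \frac{7}{4}.
Matching constants: q = 3p - 3q - 3 ⇒ q = - \frac{33}{16}.
General: T(n) = A·(-3)^n - \frac{7 n}{4} - \frac{33}{16}.
Apply T(0) = -8: A - \frac{33}{16} = -8 ⇒ A = - \frac{95}{16}.
So T(n) = - \frac{95 \left(-3\right)^{n}}{16} - \frac{7 n}{4} - \frac{33}{16}.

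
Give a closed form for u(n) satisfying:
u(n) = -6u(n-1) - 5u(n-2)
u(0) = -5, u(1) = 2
Characteristic equation: x² + 6x + 5 = 0, which factors as (x - (-5))(x - (-1)) = 0.
Roots r₁ = -5, r₂ = -1 (distinct).
General solution: u(n) = A·(-5)^n + B·(-1)^n.
From u(0) = -5: A + B = -5.
From u(1) = 2: -5A - B = 2.
Solving: A = \frac{3}{4}, B = - \frac{23}{4}.
So u(n) = - \frac{23 \left(-1\right)^{n}}{4} + \frac{3 \left(-5\right)^{n}}{4}.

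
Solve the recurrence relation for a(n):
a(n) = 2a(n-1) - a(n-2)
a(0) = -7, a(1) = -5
Characteristic equation: x² - 2x + 1 = 0, which is (x - (1))².
Repeated root r = 1.
General solution: a(n) = (A + Bn)·(1)^n.
From a(0) = -7: A = -7.
From a(1) = -5: (A + B)·(1) = -5 ⇒ B = 2.
So a(n) = \left(2 n - 7\right) \cdot (1)^n.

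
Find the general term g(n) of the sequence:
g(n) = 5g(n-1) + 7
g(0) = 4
First-order linear non-homogeneous.
Homogeneous solution: g_h(n) = A·(5)^n.
Try constant particular solution g_p = K: K = 5K + 7 ⇒ K = - \frac{7}{4}.
General: g(n) = A·(5)^n - \frac{7}{4}.
Apply g(0) = 4: A - \frac{7}{4} = 4 ⇒ A = \frac{23}{4}.
So g(n) = \frac{23 \cdot 5^{n}}{4} - \frac{7}{4}.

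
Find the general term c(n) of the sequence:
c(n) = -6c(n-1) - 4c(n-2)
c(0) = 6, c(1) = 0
Characteristic equation: x² + 6x + 4 = 0.
Discriminant Δ = (-6)² + 4·(-4) = 20.
Roots r₁,₂ = (-6 ± √20)/2, so r₁ = -3 + \sqrt{5}, r₂ = -3 - \sqrt{5}.
General solution: c(n) = A·r₁^n + B·r₂^n.
From the initial conditions, A + B = 6 and r₁A + r₂B = 0.
Since r₁ - r₂ = √20: A = (0 - (6)r₂)/√20 = 3 + \frac{9 \sqrt{5}}{5}, and B = 6 - A = 3 - \frac{9 \sqrt{5}}{5}.
So c(n) = \left(3 + \frac{9 \sqrt{5}}{5}\right)\left(-3 + \sqrt{5}\right)^n + \left(3 - \frac{9 \sqrt{5}}{5}\right)\left(-3 - \sqrt{5}\right)^n.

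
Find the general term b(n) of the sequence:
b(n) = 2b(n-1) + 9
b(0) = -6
First-order linear non-homogeneous.
Homogeneous solution: b_h(n) = A·(2)^n.
Try constant particular solution b_p = K: K = 2K + 9 ⇒ K = -9.
General: b(n) = A·(2)^n - 9.
Apply b(0) = -6: A - 9 = -6 ⇒ A = 3.
So b(n) = 3 \cdot 2^{n} - 9.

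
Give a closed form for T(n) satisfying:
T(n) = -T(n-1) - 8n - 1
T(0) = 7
First-order linear with linear forcing.
Homogeneous solution: T_h(n) = A·(-1)^n.
Try particular T_p(n) = pn + q. Substituting:
  pn + q = -(p(n-1) + q) - 8n - 1.
Matching the n-coefficient: p = -p - 8 ⇒ p = -4.
Matching constants: q = p - q - 1 ⇒ q = - \frac{5}{2}.
General: T(n) = A·(-1)^n - 4 n - \frac{5}{2}.
Apply T(0) = 7: A - \frac{5}{2} = 7 ⇒ A = \frac{19}{2}.
So T(n) = \frac{19 \left(-1\right)^{n}}{2} - 4 n - \frac{5}{2}.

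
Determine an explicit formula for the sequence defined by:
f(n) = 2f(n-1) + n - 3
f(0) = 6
First-order linear with linear forcing.
Homogeneous solution: f_h(n) = A·(2)^n.
Try particular f_p(n) = pn + q. Substituting:
  pn + q = 2(p(n-1) + q) + n - 3.
Matching the n-coefficient: p = 2p + 1 ⇒ p = -1.
Matching constants: q = -2p + 2q - 3 ⇒ q = 1.
General: f(n) = A·(2)^n - n + 1.
Apply f(0) = 6: A + 1 = 6 ⇒ A = 5.
So f(n) = 5 \cdot 2^{n} - n + 1.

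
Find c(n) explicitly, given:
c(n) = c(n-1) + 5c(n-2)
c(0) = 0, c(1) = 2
Characteristic equation: x² - x - 5 = 0.
Discriminant Δ = (1)² + 4·(5) = 21.
Roots r₁,₂ = (1 ± √21)/2, so r₁ = \frac{1}{2} + \frac{\sqrt{21}}{2}, r₂ = \frac{1}{2} - \frac{\sqrt{21}}{2}.
General solution: c(n) = A·r₁^n + B·r₂^n.
From the initial conditions, A + B = 0 and r₁A + r₂B = 2.
Since r₁ - r₂ = √21: A = (2 - (0)r₂)/√21 = \frac{2 \sqrt{21}}{21}, and B = 0 - A = - \frac{2 \sqrt{21}}{21}.
So c(n) = \left(\frac{2 \sqrt{21}}{21}\right)\left(\frac{1}{2} + \frac{\sqrt{21}}{2}\right)^n + \left(- \frac{2 \sqrt{21}}{21}\right)\left(\frac{1}{2} - \frac{\sqrt{21}}{2}\right)^n.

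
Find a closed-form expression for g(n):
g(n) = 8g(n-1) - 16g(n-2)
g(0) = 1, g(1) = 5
Characteristic equation: x² - 8x + 16 = 0, which is (x - (4))².
Repeated root r = 4.
General solution: g(n) = (A + Bn)·(4)^n.
From g(0) = 1: A = 1.
From g(1) = 5: (A + B)·(4) = 5 ⇒ B = \frac{1}{4}.
So g(n) = \left(\frac{n}{4} + 1\right) \cdot (4)^n.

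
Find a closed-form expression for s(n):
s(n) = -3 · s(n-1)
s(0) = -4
Pure geometric recurrence with ratio -3.
By induction s(n) = s(0) · (-3)^n = - 4 \left(-3\right)^{n}.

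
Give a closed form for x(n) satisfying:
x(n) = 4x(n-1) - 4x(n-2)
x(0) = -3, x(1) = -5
Characteristic equation: x² - 4x + 4 = 0, which is (x - (2))².
Repeated root r = 2.
General solution: x(n) = (A + Bn)·(2)^n.
From x(0) = -3: A = -3.
From x(1) = -5: (A + B)·(2) = -5 ⇒ B = \frac{1}{2}.
So x(n) = \left(\frac{n}{2} - 3\right) \cdot (2)^n.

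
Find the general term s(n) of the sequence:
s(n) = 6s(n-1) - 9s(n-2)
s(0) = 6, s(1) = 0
Characteristic equation: x² - 6x + 9 = 0, which is (x - (3))².
Repeated root r = 3.
General solution: s(n) = (A + Bn)·(3)^n.
From s(0) = 6: A = 6.
From s(1) = 0: (A + B)·(3) = 0 ⇒ B = -6.
So s(n) = \left(6 - 6 n\right) \cdot (3)^n.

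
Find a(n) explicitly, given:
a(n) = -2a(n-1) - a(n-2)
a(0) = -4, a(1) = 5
Characteristic equation: x² + 2x + 1 = 0, which is (x - (-1))².
Repeated root r = -1.
General solution: a(n) = (A + Bn)·(-1)^n.
From a(0) = -4: A = -4.
From a(1) = 5: (A + B)·(-1) = 5 ⇒ B = -1.
So a(n) = \left(- n - 4\right) \cdot (-1)^n.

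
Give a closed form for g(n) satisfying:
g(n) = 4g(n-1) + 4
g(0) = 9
First-order linear non-homogeneous.
Homogeneous solution: g_h(n) = A·(4)^n.
Try constant particular solution g_p = K: K = 4K + 4 ⇒ K = - \frac{4}{3}.
General: g(n) = A·(4)^n - \frac{4}{3}.
Apply g(0) = 9: A - \frac{4}{3} = 9 ⇒ A = \frac{31}{3}.
So g(n) = \frac{31 \cdot 4^{n}}{3} - \frac{4}{3}.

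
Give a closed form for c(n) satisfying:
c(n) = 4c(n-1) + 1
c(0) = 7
First-order linear non-homogeneous.
Homogeneous solution: c_h(n) = A·(4)^n.
Try constant particular solution c_p = K: K = 4K + 1 ⇒ K = - \frac{1}{3}.
General: c(n) = A·(4)^n - \frac{1}{3}.
Apply c(0) = 7: A - \frac{1}{3} = 7 ⇒ A = \frac{22}{3}.
So c(n) = \frac{22 \cdot 4^{n}}{3} - \frac{1}{3}.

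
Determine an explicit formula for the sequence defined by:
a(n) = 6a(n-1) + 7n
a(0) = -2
First-order linear with linear forcing.
Homogeneous solution: a_h(n) = A·(6)^n.
Try particular a_p(n) = pn + q. Substituting:
  pn + q = 6(p(n-1) + q) + 7n.
Matching the n-coefficient: p = 6p + 7 ⇒ p = - \frac{7}{5}.
Matching constants: q = -6p + 6q ⇒ q = - \frac{42}{25}.
General: a(n) = A·(6)^n - \frac{7 n}{5} - \frac{42}{25}.
Apply a(0) = -2: A - \frac{42}{25} = -2 ⇒ A = - \frac{8}{25}.
So a(n) = - \frac{8 \cdot 6^{n}}{25} - \frac{7 n}{5} - \frac{42}{25}.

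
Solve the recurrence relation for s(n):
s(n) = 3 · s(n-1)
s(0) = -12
Pure geometric recurrence with ratio 3.
By induction s(n) = s(0) · (3)^n = - 12 \cdot 3^{n}.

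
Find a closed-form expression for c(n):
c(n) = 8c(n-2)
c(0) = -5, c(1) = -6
Characteristic equation: x² - 8 = 0.
Discriminant Δ = (0)² + 4·(8) = 32.
Roots r₁,₂ = (0 ± √32)/2, so r₁ = 2 \sqrt{2}, r₂ = - 2 \sqrt{2}.
General solution: c(n) = A·r₁^n + B·r₂^n.
From the initial conditions, A + B = -5 and r₁A + r₂B = -6.
Since r₁ - r₂ = √32: A = (-6 - (-5)r₂)/√32 = - \frac{5}{2} - \frac{3 \sqrt{2}}{4}, and B = -5 - A = - \frac{5}{2} + \frac{3 \sqrt{2}}{4}.
So c(n) = \left(- \frac{5}{2} - \frac{3 \sqrt{2}}{4}\right)\left(2 \sqrt{2}\right)^n + \left(- \frac{5}{2} + \frac{3 \sqrt{2}}{4}\right)\left(- 2 \sqrt{2}\right)^n.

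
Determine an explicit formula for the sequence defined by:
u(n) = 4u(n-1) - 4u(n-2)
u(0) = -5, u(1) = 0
Characteristic equation: x² - 4x + 4 = 0, which is (x - (2))².
Repeated root r = 2.
General solution: u(n) = (A + Bn)·(2)^n.
From u(0) = -5: A = -5.
From u(1) = 0: (A + B)·(2) = 0 ⇒ B = 5.
So u(n) = \left(5 n - 5\right) \cdot (2)^n.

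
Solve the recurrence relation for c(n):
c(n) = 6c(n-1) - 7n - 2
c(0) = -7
First-order linear with linear forcing.
Homogeneous solution: c_h(n) = A·(6)^n.
Try particular c_p(n) = pn + q. Substituting:
  pn + q = 6(p(n-1) + q) - 7n - 2.
Matching the n-coefficient: p = 6p - 7 ⇒ p = \frac{7}{5}.
Matching constants: q = -6p + 6q - 2 ⇒ q = \frac{52}{25}.
General: c(n) = A·(6)^n + \frac{7 n}{5} + \frac{52}{25}.
Apply c(0) = -7: A + \frac{52}{25} = -7 ⇒ A = - \frac{227}{25}.
So c(n) = - \frac{227 \cdot 6^{n}}{25} + \frac{7 n}{5} + \frac{52}{25}.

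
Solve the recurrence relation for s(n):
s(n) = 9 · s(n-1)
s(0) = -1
Pure geometric recurrence with ratio 9.
By induction s(n) = s(0) · (9)^n = - 9^{n}.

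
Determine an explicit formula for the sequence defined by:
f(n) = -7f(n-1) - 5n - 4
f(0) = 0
First-order linear with linear forcing.
Homogeneous solution: f_h(n) = A·(-7)^n.
Try particular f_p(n) = pn + q. Substituting:
  pn + q = -7(p(n-1) + q) - 5n - 4.
Matching the n-coefficient: p = -7p - 5 ⇒ p = - \frac{5}{8}.
Matching constants: q = 7p - 7q - 4 ⇒ q = - \frac{67}{64}.
General: f(n) = A·(-7)^n - \frac{5 n}{8} - \frac{67}{64}.
Apply f(0) = 0: A - \frac{67}{64} = 0 ⇒ A = \frac{67}{64}.
So f(n) = \frac{67 \left(-7\right)^{n}}{64} - \frac{5 n}{8} - \frac{67}{64}.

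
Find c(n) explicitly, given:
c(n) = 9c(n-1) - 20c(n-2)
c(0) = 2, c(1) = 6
Characteristic equation: x² - 9x + 20 = 0, which factors as (x - (5))(x - (4)) = 0.
Roots r₁ = 5, r₂ = 4 (distinct).
General solution: c(n) = A·(5)^n + B·(4)^n.
From c(0) = 2: A + B = 2.
From c(1) = 6: 5A + 4B = 6.
Solving: A = -2, B = 4.
So c(n) = 4 \cdot 4^{n} - 2 \cdot 5^{n}.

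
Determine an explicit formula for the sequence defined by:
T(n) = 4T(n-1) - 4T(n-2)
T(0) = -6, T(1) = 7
Characteristic equation: x² - 4x + 4 = 0, which is (x - (2))².
Repeated root r = 2.
General solution: T(n) = (A + Bn)·(2)^n.
From T(0) = -6: A = -6.
From T(1) = 7: (A + B)·(2) = 7 ⇒ B = \frac{19}{2}.
So T(n) = \left(\frac{19 n}{2} - 6\right) \cdot (2)^n.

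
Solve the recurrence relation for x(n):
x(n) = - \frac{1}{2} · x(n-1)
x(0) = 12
Pure geometric recurrence with ratio - \frac{1}{2}.
By induction x(n) = x(0) · (- \frac{1}{2})^n = 12 \left(- \frac{1}{2}\right)^{n}.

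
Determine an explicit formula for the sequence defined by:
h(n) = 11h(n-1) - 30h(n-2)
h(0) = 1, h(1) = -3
Characteristic equation: x² - 11x + 30 = 0, which factors as (x - (6))(x - (5)) = 0.
Roots r₁ = 6, r₂ = 5 (distinct).
General solution: h(n) = A·(6)^n + B·(5)^n.
From h(0) = 1: A + B = 1.
From h(1) = -3: 6A + 5B = -3.
Solving: A = -8, B = 9.
So h(n) = 9 \cdot 5^{n} - 8 \cdot 6^{n}.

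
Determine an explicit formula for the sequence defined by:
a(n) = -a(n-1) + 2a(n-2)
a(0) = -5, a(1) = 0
Characteristic equation: x² + x - 2 = 0, which factors as (x - (-2))(x - (1)) = 0.
Roots r₁ = -2, r₂ = 1 (distinct).
General solution: a(n) = A·(-2)^n + B·(1)^n.
From a(0) = -5: A + B = -5.
From a(1) = 0: -2A + B = 0.
Solving: A = - \frac{5}{3}, B = - \frac{10}{3}.
So a(n) = - \frac{5 \left(-2\right)^{n}}{3} - \frac{10}{3}.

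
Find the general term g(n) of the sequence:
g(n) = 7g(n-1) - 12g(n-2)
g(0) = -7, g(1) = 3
Characteristic equation: x² - 7x + 12 = 0, which factors as (x - (3))(x - (4)) = 0.
Roots r₁ = 3, r₂ = 4 (distinct).
General solution: g(n) = A·(3)^n + B·(4)^n.
From g(0) = -7: A + B = -7.
From g(1) = 3: 3A + 4B = 3.
Solving: A = -31, B = 24.
So g(n) = - 31 \cdot 3^{n} + 24 \cdot 4^{n}.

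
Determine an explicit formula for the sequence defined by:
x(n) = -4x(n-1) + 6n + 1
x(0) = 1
First-order linear with linear forcing.
Homogeneous solution: x_h(n) = A·(-4)^n.
Try particular x_p(n) = pn + q. Substituting:
  pn + q = -4(p(n-1) + q) + 6n + 1.
Matching the n-coefficient: p = -4p + 6 ⇒ p = \frac{6}{5}.
Matching constants: q = 4p - 4q + 1 ⇒ q = \frac{29}{25}.
General: x(n) = A·(-4)^n + \frac{6 n}{5} + \frac{29}{25}.
Apply x(0) = 1: A + \frac{29}{25} = 1 ⇒ A = - \frac{4}{25}.
So x(n) = - \frac{4 \left(-4\right)^{n}}{25} + \frac{6 n}{5} + \frac{29}{25}.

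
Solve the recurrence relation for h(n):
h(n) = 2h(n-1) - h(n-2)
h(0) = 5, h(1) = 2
Characteristic equation: x² - 2x + 1 = 0, which is (x - (1))².
Repeated root r = 1.
General solution: h(n) = (A + Bn)·(1)^n.
From h(0) = 5: A = 5.
From h(1) = 2: (A + B)·(1) = 2 ⇒ B = -3.
So h(n) = \left(5 - 3 n\right) \cdot (1)^n.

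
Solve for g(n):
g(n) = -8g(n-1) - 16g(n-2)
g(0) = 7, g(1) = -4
Characteristic equation: x² + 8x + 16 = 0, which is (x - (-4))².
Repeated root r = -4.
General solution: g(n) = (A + Bn)·(-4)^n.
From g(0) = 7: A = 7.
From g(1) = -4: (A + B)·(-4) = -4 ⇒ B = -6.
So g(n) = \left(7 - 6 n\right) \cdot (-4)^n.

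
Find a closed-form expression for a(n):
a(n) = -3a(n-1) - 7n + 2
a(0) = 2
First-order linear with linear forcing.
Homogeneous solution: a_h(n) = A·(-3)^n.
Try particular a_p(n) = pn + q. Substituting:
  pn + q = -3(p(n-1) + q) - 7n + 2.
Matching the n-coefficient: p = -3p - 7 ⇒ p = - \frac{7}{4}.
Matching constants: q = 3p - 3q + 2 ⇒ q = - \frac{13}{16}.
General: a(n) = A·(-3)^n - \frac{7 n}{4} - \frac{13}{16}.
Apply a(0) = 2: A - \frac{13}{16} = 2 ⇒ A = \frac{45}{16}.
So a(n) = \frac{45 \left(-3\right)^{n}}{16} - \frac{7 n}{4} - \frac{13}{16}.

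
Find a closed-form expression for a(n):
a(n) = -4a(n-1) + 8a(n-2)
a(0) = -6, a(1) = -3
Characteristic equation: x² + 4x - 8 = 0.
Discriminant Δ = (-4)² + 4·(8) = 48.
Roots r₁,₂ = (-4 ± √48)/2, so r₁ = -2 + 2 \sqrt{3}, r₂ = - 2 \sqrt{3} - 2.
General solution: a(n) = A·r₁^n + B·r₂^n.
From the initial conditions, A + B = -6 and r₁A + r₂B = -3.
Since r₁ - r₂ = √48: A = (-3 - (-6)r₂)/√48 = -3 - \frac{5 \sqrt{3}}{4}, and B = -6 - A = -3 + \frac{5 \sqrt{3}}{4}.
So a(n) = \left(-3 - \frac{5 \sqrt{3}}{4}\right)\left(-2 + 2 \sqrt{3}\right)^n + \left(-3 + \frac{5 \sqrt{3}}{4}\right)\left(- 2 \sqrt{3} - 2\right)^n.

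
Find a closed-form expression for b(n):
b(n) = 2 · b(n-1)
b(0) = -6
Pure geometric recurrence with ratio 2.
By induction b(n) = b(0) · (2)^n = - 6 \cdot 2^{n}.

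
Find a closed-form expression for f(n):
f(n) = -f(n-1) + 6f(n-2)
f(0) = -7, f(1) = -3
Characteristic equation: x² + x - 6 = 0, which factors as (x - (-3))(x - (2)) = 0.
Roots r₁ = -3, r₂ = 2 (distinct).
General solution: f(n) = A·(-3)^n + B·(2)^n.
From f(0) = -7: A + B = -7.
From f(1) = -3: -3A + 2B = -3.
Solving: A = - \frac{11}{5}, B = - \frac{24}{5}.
So f(n) = - \frac{11 \left(-3\right)^{n}}{5} - \frac{24 \cdot 2^{n}}{5}.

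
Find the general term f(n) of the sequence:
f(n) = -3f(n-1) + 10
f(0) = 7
First-order linear non-homogeneous.
Homogeneous solution: f_h(n) = A·(-3)^n.
Try constant particular solution f_p = K: K = -3K + 10 ⇒ K = \frac{5}{2}.
General: f(n) = A·(-3)^n + \frac{5}{2}.
Apply f(0) = 7: A + \frac{5}{2} = 7 ⇒ A = \frac{9}{2}.
So f(n) = \frac{9 \left(-3\right)^{n}}{2} + \frac{5}{2}.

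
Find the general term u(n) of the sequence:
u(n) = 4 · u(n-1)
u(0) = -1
Pure geometric recurrence with ratio 4.
By induction u(n) = u(0) · (4)^n = - 4^{n}.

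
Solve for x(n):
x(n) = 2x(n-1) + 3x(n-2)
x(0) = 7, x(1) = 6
Characteristic equation: x² - 2x - 3 = 0, which factors as (x - (-1))(x - (3)) = 0.
Roots r₁ = -1, r₂ = 3 (distinct).
General solution: x(n) = A·(-1)^n + B·(3)^n.
From x(0) = 7: A + B = 7.
From x(1) = 6: -A + 3B = 6.
Solving: A = \frac{15}{4}, B = \frac{13}{4}.
So x(n) = \frac{15 \left(-1\right)^{n}}{4} + \frac{13 \cdot 3^{n}}{4}.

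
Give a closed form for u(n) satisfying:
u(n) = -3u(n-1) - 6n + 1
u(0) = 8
First-order linear with linear forcing.
Homogeneous solution: u_h(n) = A·(-3)^n.
Try particular u_p(n) = pn + q. Substituting:
  pn + q = -3(p(n-1) + q) - 6n + 1.
Matching the n-coefficient: p = -3p - 6 ⇒ p = - \frac{3}{2}.
Matching constants: q = 3p - 3q + 1 ⇒ q = - \frac{7}{8}.
General: u(n) = A·(-3)^n - \frac{3 n}{2} - \frac{7}{8}.
Apply u(0) = 8: A - \frac{7}{8} = 8 ⇒ A = \frac{71}{8}.
So u(n) = \frac{71 \left(-3\right)^{n}}{8} - \frac{3 n}{2} - \frac{7}{8}.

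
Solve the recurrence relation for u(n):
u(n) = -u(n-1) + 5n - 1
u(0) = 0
First-order linear with linear forcing.
Homogeneous solution: u_h(n) = A·(-1)^n.
Try particular u_p(n) = pn + q. Substituting:
  pn + q = -(p(n-1) + q) + 5n - 1.
Matching the n-coefficient: p = -p + 5 ⇒ p = \frac{5}{2}.
Matching constants: q = p - q - 1 ⇒ q = \frac{3}{4}.
General: u(n) = A·(-1)^n + \frac{5 n}{2} + \frac{3}{4}.
Apply u(0) = 0: A + \frac{3}{4} = 0 ⇒ A = - \frac{3}{4}.
So u(n) = - \frac{3 \left(-1\right)^{n}}{4} + \frac{5 n}{2} + \frac{3}{4}.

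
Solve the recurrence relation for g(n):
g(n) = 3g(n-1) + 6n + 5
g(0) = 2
First-order linear with linear forcing.
Homogeneous solution: g_h(n) = A·(3)^n.
Try particular g_p(n) = pn + q. Substituting:
  pn + q = 3(p(n-1) + q) + 6n + 5.
Matching the n-coefficient: p = 3p + 6 ⇒ p = -3.
Matching constants: q = -3p + 3q + 5 ⇒ q = -7.
General: g(n) = A·(3)^n - 3 n - 7.
Apply g(0) = 2: A - 7 = 2 ⇒ A = 9.
So g(n) = 9 \cdot 3^{n} - 3 n - 7.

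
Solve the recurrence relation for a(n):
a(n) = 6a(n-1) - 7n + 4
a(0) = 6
First-order linear with linear forcing.
Homogeneous solution: a_h(n) = A·(6)^n.
Try particular a_p(n) = pn + q. Substituting:
  pn + q = 6(p(n-1) + q) - 7n + 4.
Matching the n-coefficient: p = 6p - 7 ⇒ p = \frac{7}{5}.
Matching constants: q = -6p + 6q + 4 ⇒ q = \frac{22}{25}.
General: a(n) = A·(6)^n + \frac{7 n}{5} + \frac{22}{25}.
Apply a(0) = 6: A + \frac{22}{25} = 6 ⇒ A = \frac{128}{25}.
So a(n) = \frac{128 \cdot 6^{n}}{25} + \frac{7 n}{5} + \frac{22}{25}.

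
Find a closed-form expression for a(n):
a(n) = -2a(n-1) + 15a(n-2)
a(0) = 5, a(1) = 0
Characteristic equation: x² + 2x - 15 = 0, which factors as (x - (3))(x - (-5)) = 0.
Roots r₁ = 3, r₂ = -5 (distinct).
General solution: a(n) = A·(3)^n + B·(-5)^n.
From a(0) = 5: A + B = 5.
From a(1) = 0: 3A - 5B = 0.
Solving: A = \frac{25}{8}, B = \frac{15}{8}.
So a(n) = \frac{15 \left(-5\right)^{n}}{8} + \frac{25 \cdot 3^{n}}{8}.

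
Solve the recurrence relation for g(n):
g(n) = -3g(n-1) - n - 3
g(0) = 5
First-order linear with linear forcing.
Homogeneous solution: g_h(n) = A·(-3)^n.
Try particular g_p(n) = pn + q. Substituting:
  pn + q = -3(p(n-1) + q) - n - 3.
Matching the n-coefficient: p = -3p - 1 ⇒ p = - \frac{1}{4}.
Matching constants: q = 3p - 3q - 3 ⇒ q = - \frac{15}{16}.
General: g(n) = A·(-3)^n - \frac{n}{4} - \frac{15}{16}.
Apply g(0) = 5: A - \frac{15}{16} = 5 ⇒ A = \frac{95}{16}.
So g(n) = \frac{95 \left(-3\right)^{n}}{16} - \frac{n}{4} - \frac{15}{16}.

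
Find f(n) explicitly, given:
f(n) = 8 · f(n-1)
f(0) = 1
Pure geometric recurrence with ratio 8.
By induction f(n) = f(0) · (8)^n = 8^{n}.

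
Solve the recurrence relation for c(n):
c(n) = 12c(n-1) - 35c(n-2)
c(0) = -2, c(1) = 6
Characteristic equation: x² - 12x + 35 = 0, which factors as (x - (5))(x - (7)) = 0.
Roots r₁ = 5, r₂ = 7 (distinct).
General solution: c(n) = A·(5)^n + B·(7)^n.
From c(0) = -2: A + B = -2.
From c(1) = 6: 5A + 7B = 6.
Solving: A = -10, B = 8.
So c(n) = - 10 \cdot 5^{n} + 8 \cdot 7^{n}.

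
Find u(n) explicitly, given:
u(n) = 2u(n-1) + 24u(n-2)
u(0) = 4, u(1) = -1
Characteristic equation: x² - 2x - 24 = 0, which factors as (x - (6))(x - (-4)) = 0.
Roots r₁ = 6, r₂ = -4 (distinct).
General solution: u(n) = A·(6)^n + B·(-4)^n.
From u(0) = 4: A + B = 4.
From u(1) = -1: 6A - 4B = -1.
Solving: A = \frac{3}{2}, B = \frac{5}{2}.
So u(n) = \frac{5 \left(-4\right)^{n}}{2} + \frac{3 \cdot 6^{n}}{2}.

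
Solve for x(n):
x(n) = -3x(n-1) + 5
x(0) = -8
First-order linear non-homogeneous.
Homogeneous solution: x_h(n) = A·(-3)^n.
Try constant particular solution x_p = K: K = -3K + 5 ⇒ K = \frac{5}{4}.
General: x(n) = A·(-3)^n + \frac{5}{4}.
Apply x(0) = -8: A + \frac{5}{4} = -8 ⇒ A = - \frac{37}{4}.
So x(n) = \frac{5}{4} - \frac{37 \left(-3\right)^{n}}{4}.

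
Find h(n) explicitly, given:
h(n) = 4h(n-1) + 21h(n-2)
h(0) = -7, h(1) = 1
Characteristic equation: x² - 4x - 21 = 0, which factors as (x - (7))(x - (-3)) = 0.
Roots r₁ = 7, r₂ = -3 (distinct).
General solution: h(n) = A·(7)^n + B·(-3)^n.
From h(0) = -7: A + B = -7.
From h(1) = 1: 7A - 3B = 1.
Solving: A = -2, B = -5.
So h(n) = - 5 \left(-3\right)^{n} - 2 \cdot 7^{n}.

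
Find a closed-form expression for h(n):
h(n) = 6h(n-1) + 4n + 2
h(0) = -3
First-order linear with linear forcing.
Homogeneous solution: h_h(n) = A·(6)^n.
Try particular h_p(n) = pn + q. Substituting:
  pn + q = 6(p(n-1) + q) + 4n + 2.
Matching the n-coefficient: p = 6p + 4 ⇒ p = - \frac{4}{5}.
Matching constants: q = -6p + 6q + 2 ⇒ q = - \frac{34}{25}.
General: h(n) = A·(6)^n - \frac{4 n}{5} - \frac{34}{25}.
Apply h(0) = -3: A - \frac{34}{25} = -3 ⇒ A = - \frac{41}{25}.
So h(n) = - \frac{41 \cdot 6^{n}}{25} - \frac{4 n}{5} - \frac{34}{25}.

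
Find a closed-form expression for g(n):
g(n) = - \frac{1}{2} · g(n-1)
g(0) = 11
Pure geometric recurrence with ratio - \frac{1}{2}.
By induction g(n) = g(0) · (- \frac{1}{2})^n = 11 \left(- \frac{1}{2}\right)^{n}.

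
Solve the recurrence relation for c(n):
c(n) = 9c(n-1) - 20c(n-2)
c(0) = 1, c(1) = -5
Characteristic equation: x² - 9x + 20 = 0, which factors as (x - (5))(x - (4)) = 0.
Roots r₁ = 5, r₂ = 4 (distinct).
General solution: c(n) = A·(5)^n + B·(4)^n.
From c(0) = 1: A + B = 1.
From c(1) = -5: 5A + 4B = -5.
Solving: A = -9, B = 10.
So c(n) = 10 \cdot 4^{n} - 9 \cdot 5^{n}.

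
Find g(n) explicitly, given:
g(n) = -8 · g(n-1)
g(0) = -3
Pure geometric recurrence with ratio -8.
By induction g(n) = g(0) · (-8)^n = - 3 \left(-8\right)^{n}.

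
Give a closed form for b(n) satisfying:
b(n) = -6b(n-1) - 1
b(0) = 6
First-order linear non-homogeneous.
Homogeneous solution: b_h(n) = A·(-6)^n.
Try constant particular solution b_p = K: K = -6K - 1 ⇒ K = - \frac{1}{7}.
General: b(n) = A·(-6)^n - \frac{1}{7}.
Apply b(0) = 6: A - \frac{1}{7} = 6 ⇒ A = \frac{43}{7}.
So b(n) = \frac{43 \left(-6\right)^{n}}{7} - \frac{1}{7}.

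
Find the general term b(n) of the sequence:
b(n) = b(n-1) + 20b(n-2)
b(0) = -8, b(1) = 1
Characteristic equation: x² - x - 20 = 0, which factors as (x - (-4))(x - (5)) = 0.
Roots r₁ = -4, r₂ = 5 (distinct).
General solution: b(n) = A·(-4)^n + B·(5)^n.
From b(0) = -8: A + B = -8.
From b(1) = 1: -4A + 5B = 1.
Solving: A = - \frac{41}{9}, B = - \frac{31}{9}.
So b(n) = - \frac{41 \left(-4\right)^{n}}{9} - \frac{31 \cdot 5^{n}}{9}.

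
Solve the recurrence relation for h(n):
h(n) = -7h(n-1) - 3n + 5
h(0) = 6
First-order linear with linear forcing.
Homogeneous solution: h_h(n) = A·(-7)^n.
Try particular h_p(n) = pn + q. Substituting:
  pn + q = -7(p(n-1) + q) - 3n + 5.
Matching the n-coefficient: p = -7p - 3 ⇒ p = - \frac{3}{8}.
Matching constants: q = 7p - 7q + 5 ⇒ q = \frac{19}{64}.
General: h(n) = A·(-7)^n - \frac{3 n}{8} + \frac{19}{64}.
Apply h(0) = 6: A + \frac{19}{64} = 6 ⇒ A = \frac{365}{64}.
So h(n) = \frac{365 \left(-7\right)^{n}}{64} - \frac{3 n}{8} + \frac{19}{64}.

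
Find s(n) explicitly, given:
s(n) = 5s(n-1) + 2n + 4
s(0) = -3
First-order linear with linear forcing.
Homogeneous solution: s_h(n) = A·(5)^n.
Try particular s_p(n) = pn + q. Substituting:
  pn + q = 5(p(n-1) + q) + 2n + 4.
Matching the n-coefficient: p = 5p + 2 ⇒ p = - \frac{1}{2}.
Matching constants: q = -5p + 5q + 4 ⇒ q = - \frac{13}{8}.
General: s(n) = A·(5)^n - \frac{n}{2} - \frac{13}{8}.
Apply s(0) = -3: A - \frac{13}{8} = -3 ⇒ A = - \frac{11}{8}.
So s(n) = - \frac{11 \cdot 5^{n}}{8} - \frac{n}{2} - \frac{13}{8}.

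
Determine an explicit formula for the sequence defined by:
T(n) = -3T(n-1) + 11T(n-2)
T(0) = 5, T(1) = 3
Characteristic equation: x² + 3x - 11 = 0.
Discriminant Δ = (-3)² + 4·(11) = 53.
Roots r₁,₂ = (-3 ± √53)/2, so r₁ = - \frac{3}{2} + \frac{\sqrt{53}}{2}, r₂ = - \frac{\sqrt{53}}{2} - \frac{3}{2}.
General solution: T(n) = A·r₁^n + B·r₂^n.
From the initial conditions, A + B = 5 and r₁A + r₂B = 3.
Since r₁ - r₂ = √53: A = (3 - (5)r₂)/√53 = \frac{21 \sqrt{53}}{106} + \frac{5}{2}, and B = 5 - A = \frac{5}{2} - \frac{21 \sqrt{53}}{106}.
So T(n) = \left(\frac{21 \sqrt{53}}{106} + \frac{5}{2}\right)\left(- \frac{3}{2} + \frac{\sqrt{53}}{2}\right)^n + \left(\frac{5}{2} - \frac{21 \sqrt{53}}{106}\right)\left(- \frac{\sqrt{53}}{2} - \frac{3}{2}\right)^n.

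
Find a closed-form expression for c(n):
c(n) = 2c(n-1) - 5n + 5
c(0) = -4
First-order linear with linear forcing.
Homogeneous solution: c_h(n) = A·(2)^n.
Try particular c_p(n) = pn + q. Substituting:
  pn + q = 2(p(n-1) + q) - 5n + 5.
Matching the n-coefficient: p = 2p - 5 ⇒ p = 5.
Matching constants: q = -2p + 2q + 5 ⇒ q = 5.
General: c(n) = A·(2)^n + 5 n + 5.
Apply c(0) = -4: A + 5 = -4 ⇒ A = -9.
So c(n) = - 9 \cdot 2^{n} + 5 n + 5.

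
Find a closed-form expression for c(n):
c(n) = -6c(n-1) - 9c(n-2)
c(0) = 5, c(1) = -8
Characteristic equation: x² + 6x + 9 = 0, which is (x - (-3))².
Repeated root r = -3.
General solution: c(n) = (A + Bn)·(-3)^n.
From c(0) = 5: A = 5.
From c(1) = -8: (A + B)·(-3) = -8 ⇒ B = - \frac{7}{3}.
So c(n) = \left(5 - \frac{7 n}{3}\right) \cdot (-3)^n.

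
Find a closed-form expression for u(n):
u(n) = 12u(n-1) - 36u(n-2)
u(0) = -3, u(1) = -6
Characteristic equation: x² - 12x + 36 = 0, which is (x - (6))².
Repeated root r = 6.
General solution: u(n) = (A + Bn)·(6)^n.
From u(0) = -3: A = -3.
From u(1) = -6: (A + B)·(6) = -6 ⇒ B = 2.
So u(n) = \left(2 n - 3\right) \cdot (6)^n.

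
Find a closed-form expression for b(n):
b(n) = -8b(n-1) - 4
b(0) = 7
First-order linear non-homogeneous.
Homogeneous solution: b_h(n) = A·(-8)^n.
Try constant particular solution b_p = K: K = -8K - 4 ⇒ K = - \frac{4}{9}.
General: b(n) = A·(-8)^n - \frac{4}{9}.
Apply b(0) = 7: A - \frac{4}{9} = 7 ⇒ A = \frac{67}{9}.
So b(n) = \frac{67 \left(-8\right)^{n}}{9} - \frac{4}{9}.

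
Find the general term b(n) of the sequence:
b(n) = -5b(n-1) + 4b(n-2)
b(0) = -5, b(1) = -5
Characteristic equation: x² + 5x - 4 = 0.
Discriminant Δ = (-5)² + 4·(4) = 41.
Roots r₁,₂ = (-5 ± √41)/2, so r₁ = - \frac{5}{2} + \frac{\sqrt{41}}{2}, r₂ = - \frac{\sqrt{41}}{2} - \frac{5}{2}.
General solution: b(n) = A·r₁^n + B·r₂^n.
From the initial conditions, A + B = -5 and r₁A + r₂B = -5.
Since r₁ - r₂ = √41: A = (-5 - (-5)r₂)/√41 = - \frac{35 \sqrt{41}}{82} - \frac{5}{2}, and B = -5 - A = - \frac{5}{2} + \frac{35 \sqrt{41}}{82}.
So b(n) = \left(- \frac{35 \sqrt{41}}{82} - \frac{5}{2}\right)\left(- \frac{5}{2} + \frac{\sqrt{41}}{2}\right)^n + \left(- \frac{5}{2} + \frac{35 \sqrt{41}}{82}\right)\left(- \frac{\sqrt{41}}{2} - \frac{5}{2}\right)^n.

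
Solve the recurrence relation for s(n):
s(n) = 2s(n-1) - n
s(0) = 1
First-order linear with linear forcing.
Homogeneous solution: s_h(n) = A·(2)^n.
Try particular s_p(n) = pn + q. Substituting:
  pn + q = 2(p(n-1) + q) - n.
Matching the n-coefficient: p = 2p - 1 ⇒ p = 1.
Matching constants: q = -2p + 2q ⇒ q = 2.
General: s(n) = A·(2)^n + n + 2.
Apply s(0) = 1: A + 2 = 1 ⇒ A = -1.
So s(n) = - 2^{n} + n + 2.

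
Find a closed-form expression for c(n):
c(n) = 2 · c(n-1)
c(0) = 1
Pure geometric recurrence with ratio 2.
By induction c(n) = c(0) · (2)^n = 2^{n}.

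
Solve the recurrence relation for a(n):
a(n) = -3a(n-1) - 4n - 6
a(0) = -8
First-order linear with linear forcing.
Homogeneous solution: a_h(n) = A·(-3)^n.
Try particular a_p(n) = pn + q. Substituting:
  pn + q = -3(p(n-1) + q) - 4n - 6.
Matching the n-coefficient: p = -3p - 4 ⇒ p = -1.
Matching constants: q = 3p - 3q - 6 ⇒ q = - \frac{9}{4}.
General: a(n) = A·(-3)^n - n - \frac{9}{4}.
Apply a(0) = -8: A - \frac{9}{4} = -8 ⇒ A = - \frac{23}{4}.
So a(n) = - \frac{23 \left(-3\right)^{n}}{4} - n - \frac{9}{4}.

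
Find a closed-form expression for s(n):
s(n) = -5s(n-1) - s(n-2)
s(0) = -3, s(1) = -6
Characteristic equation: x² + 5x + 1 = 0.
Discriminant Δ = (-5)² + 4·(-1) = 21.
Roots r₁,₂ = (-5 ± √21)/2, so r₁ = - \frac{5}{2} + \frac{\sqrt{21}}{2}, r₂ = - \frac{5}{2} - \frac{\sqrt{21}}{2}.
General solution: s(n) = A·r₁^n + B·r₂^n.
From the initial conditions, A + B = -3 and r₁A + r₂B = -6.
Since r₁ - r₂ = √21: A = (-6 - (-3)r₂)/√21 = - \frac{9 \sqrt{21}}{14} - \frac{3}{2}, and B = -3 - A = - \frac{3}{2} + \frac{9 \sqrt{21}}{14}.
So s(n) = \left(- \frac{9 \sqrt{21}}{14} - \frac{3}{2}\right)\left(- \frac{5}{2} + \frac{\sqrt{21}}{2}\right)^n + \left(- \frac{3}{2} + \frac{9 \sqrt{21}}{14}\right)\left(- \frac{5}{2} - \frac{\sqrt{21}}{2}\right)^n.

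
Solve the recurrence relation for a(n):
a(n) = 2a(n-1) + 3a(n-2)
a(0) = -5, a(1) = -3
Characteristic equation: x² - 2x - 3 = 0, which factors as (x - (3))(x - (-1)) = 0.
Roots r₁ = 3, r₂ = -1 (distinct).
General solution: a(n) = A·(3)^n + B·(-1)^n.
From a(0) = -5: A + B = -5.
From a(1) = -3: 3A - B = -3.
Solving: A = -2, B = -3.
So a(n) = - 3 \left(-1\right)^{n} - 2 \cdot 3^{n}.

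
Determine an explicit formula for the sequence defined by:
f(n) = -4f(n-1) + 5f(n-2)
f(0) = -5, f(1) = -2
Characteristic equation: x² + 4x - 5 = 0, which factors as (x - (-5))(x - (1)) = 0.
Roots r₁ = -5, r₂ = 1 (distinct).
General solution: f(n) = A·(-5)^n + B·(1)^n.
From f(0) = -5: A + B = -5.
From f(1) = -2: -5A + B = -2.
Solving: A = - \frac{1}{2}, B = - \frac{9}{2}.
So f(n) = - \frac{\left(-5\right)^{n}}{2} - \frac{9}{2}.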